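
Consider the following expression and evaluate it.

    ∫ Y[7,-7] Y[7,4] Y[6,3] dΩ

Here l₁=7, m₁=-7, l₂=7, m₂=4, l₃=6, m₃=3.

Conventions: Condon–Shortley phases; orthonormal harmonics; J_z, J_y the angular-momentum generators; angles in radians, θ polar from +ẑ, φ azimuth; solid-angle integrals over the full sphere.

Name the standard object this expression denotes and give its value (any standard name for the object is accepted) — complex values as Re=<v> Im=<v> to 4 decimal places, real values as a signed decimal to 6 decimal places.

This is a Gaunt coefficient — the integral of a triple product of spherical harmonics over the sphere.
Checks pass: Σm=0; 20 even; l₃=6∈[0,14].
(2·7+1)(2·7+1)(2·6+1) = 2925
Δ: 8! 6! 6! / 21! → 1/2444321880
sum: t=1:−1/2612736000 t=2:+1/20736000 t=3:−1/1658880 t=4:+1/746496 t=5:−1/1658880 t=6:+1/20736000 t=7:−1/2612736000 = 1/4354560
3j²(7 7 6; 0 0 0) = Δ·Π!·Σ² = 1000/138567  (sign +1)
sum: t=8:+1/1045094400 = 1/1045094400
3j²(7 7 6; -7 4 3) = Δ·Π!·Σ² = 11/646  (sign -1)
combine: 4πI² = 2925·1000/138567·11/646 = 37500/104329
take √, sign -1: I = -0.16912514

Gaunt coefficient, -0.169125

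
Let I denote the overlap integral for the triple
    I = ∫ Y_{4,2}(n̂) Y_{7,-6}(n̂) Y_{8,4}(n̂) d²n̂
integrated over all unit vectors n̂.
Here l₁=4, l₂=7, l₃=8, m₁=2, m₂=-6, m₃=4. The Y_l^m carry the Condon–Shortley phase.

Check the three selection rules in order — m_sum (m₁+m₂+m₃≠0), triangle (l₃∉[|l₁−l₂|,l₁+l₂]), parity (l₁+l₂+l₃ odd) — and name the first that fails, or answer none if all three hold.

azimuthal sum: 2 − 6 + 4 = 0  ✓
3 ≤ 8 ≤ 11 (triangle on l)  ✓
L = 4 + 7 + 8 = 19 (odd)  ✗

parity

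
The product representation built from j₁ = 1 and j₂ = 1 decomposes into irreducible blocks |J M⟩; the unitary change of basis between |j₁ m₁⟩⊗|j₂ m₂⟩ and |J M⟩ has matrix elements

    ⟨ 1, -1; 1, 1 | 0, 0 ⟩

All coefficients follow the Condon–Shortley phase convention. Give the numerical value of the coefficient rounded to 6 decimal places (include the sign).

triangle: 2!·0!·0!/3! = 2/6
(j±m)!: 0!·2!·2!·0!·0!·0! = 4
prefactor² = (2J+1)·Δ·N² = 4/3
  k=2: +1/(2!·0!·0!·0!·0!·0!) = 1/2
Σ = 1/2  ⇒  CG² = 4/3·(1/2)² = 1/3
CG = +√(1/3) = +0.577350

+√(1/3) ≈ +0.577350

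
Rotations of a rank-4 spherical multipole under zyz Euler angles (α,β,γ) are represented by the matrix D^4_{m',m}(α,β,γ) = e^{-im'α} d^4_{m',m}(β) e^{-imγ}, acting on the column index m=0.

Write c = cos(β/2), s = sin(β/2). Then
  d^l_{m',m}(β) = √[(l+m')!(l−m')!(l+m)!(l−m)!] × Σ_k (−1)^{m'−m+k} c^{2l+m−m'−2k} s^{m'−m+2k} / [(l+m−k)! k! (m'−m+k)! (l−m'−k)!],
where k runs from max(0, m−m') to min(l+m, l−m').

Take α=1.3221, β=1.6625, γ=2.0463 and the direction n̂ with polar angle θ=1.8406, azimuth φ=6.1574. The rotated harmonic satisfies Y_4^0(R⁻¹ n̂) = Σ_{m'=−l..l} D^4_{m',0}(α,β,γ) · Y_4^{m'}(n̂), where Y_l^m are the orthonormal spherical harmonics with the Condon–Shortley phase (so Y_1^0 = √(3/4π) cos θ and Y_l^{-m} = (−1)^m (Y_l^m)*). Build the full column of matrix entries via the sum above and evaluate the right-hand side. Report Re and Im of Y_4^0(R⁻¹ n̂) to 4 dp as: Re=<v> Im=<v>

Re=0.2548 Im=0.0000

Need the full column D^4_{m',0} for m'=−4..4 at α=1.3221, β=1.6625, γ=2.0463.
cos(β/2)=0.673953, sin(β/2)=0.738774
d^4_{-4,0}: single k=4 term ⇒ +0.514179;  D = +0.280065-0.431212i
d^4_{-3,0}: k∈[3..4] ⇒ +0.663356 -0.797098 = -0.133741;  D = +0.090780+0.098213i
d^4_{-2,0}: k∈[2..4] ⇒ +0.485201 -1.554731 +0.700570 = -0.368960;  D = +0.324253-0.176044i
d^4_{-1,0}: k∈[1..4] ⇒ +0.208657 -1.504351 +1.807648 -0.362016 = +0.149939;  D = +0.036906+0.145326i
d^4_{0,0}: k∈[0..4] ⇒ +0.042563 -0.818315 +2.212421 -1.181544 +0.088735 = +0.343860;  D = +0.343860+0.000000i
d^4_{1,0}: k∈[0..3] ⇒ -0.208657 +1.504351 -1.807648 +0.362016 = -0.149939;  D = -0.036906+0.145326i
d^4_{2,0}: k∈[0..2] ⇒ +0.485201 -1.554731 +0.700570 = -0.368960;  D = +0.324253+0.176044i
d^4_{3,0}: k∈[0..1] ⇒ -0.663356 +0.797098 = +0.133741;  D = -0.090780+0.098213i
d^4_{4,0}: single k=0 term ⇒ +0.514179;  D = +0.280065+0.431212i
Y_4^{m'}(θ=1.8406,φ=6.1574) and Σ D·Y over m':
  (+0.2801-0.4312i)·(+0.3346+0.1841i)  (+0.0908+0.0982i)·(-0.2777-0.1101i)  (+0.3243-0.1760i)·(-0.1513-0.0389i)  (+0.0369+0.1453i)·(+0.3018+0.0382i)  (+0.3439+0.0000i)·(+0.1106+0.0000i)  (-0.0369+0.1453i)·(-0.3018+0.0382i)  (+0.3243+0.1760i)·(-0.1513+0.0389i)  (-0.0908+0.0982i)·(+0.2777-0.1101i)  (+0.2801+0.4312i)·(+0.3346-0.1841i)
Y_4^0(R⁻¹ n̂) = +0.254803+0.000000i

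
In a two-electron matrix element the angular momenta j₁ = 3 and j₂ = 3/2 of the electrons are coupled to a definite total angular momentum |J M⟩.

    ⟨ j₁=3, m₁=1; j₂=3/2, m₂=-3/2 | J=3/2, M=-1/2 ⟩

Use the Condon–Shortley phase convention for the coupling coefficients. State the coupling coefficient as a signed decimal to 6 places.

√[4·3!3!0!/7! · 4!2!0!3!1!2!] = √(576/35)
  +(−1)^0/∏(0,3,2,0,1,0)! = 1/12  (running 1/12)
⟨..|..⟩ = √(576/35)·(1/12) = +0.338062

+0.338062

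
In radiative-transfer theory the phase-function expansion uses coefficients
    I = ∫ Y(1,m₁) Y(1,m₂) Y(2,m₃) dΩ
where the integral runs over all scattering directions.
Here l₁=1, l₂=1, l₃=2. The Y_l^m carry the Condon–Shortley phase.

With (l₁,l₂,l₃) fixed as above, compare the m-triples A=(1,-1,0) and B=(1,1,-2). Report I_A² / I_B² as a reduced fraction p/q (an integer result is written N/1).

Same 1,1,2: normalisation and zero-m 3j drop out of the ratio.
A: Δ: 0! 2! 2! / 5! → 1/30; sum: t=0:+1/4 = 1/4; 3j²(1 1 2; 1 -1 0) = Δ·Π!·Σ² = 1/30  (sign +1)
B: Δ: 0! 2! 2! / 5! → 1/30; sum: t=0:+1/4 = 1/4; 3j²(1 1 2; 1 1 -2) = Δ·Π!·Σ² = 1/5  (sign +1)
I_A²/I_B² = (1/30)/(1/5) = 1/6

1/6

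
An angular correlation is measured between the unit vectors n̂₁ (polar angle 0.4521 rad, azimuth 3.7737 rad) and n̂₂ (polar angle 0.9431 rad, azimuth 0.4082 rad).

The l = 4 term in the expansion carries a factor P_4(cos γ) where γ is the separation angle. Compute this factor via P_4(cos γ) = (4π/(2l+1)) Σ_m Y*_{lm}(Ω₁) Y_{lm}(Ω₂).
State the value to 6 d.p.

0.253662

Term-by-term m-sum for l=4 (normalisation 4π/9 = 1.396263):
  [-4]  conj(Y_{4,-4})(Ω₁) = -0.013181+0.009275i ; Y_{4,-4}(Ω₂) = -0.011768-0.189551i ; Δ = +0.001913+0.002389i
  [-3]  conj(Y_{4,-3})(Ω₁) = +0.030020-0.088939i ; Y_{4,-3}(Ω₂) = +0.132255-0.366637i ; Δ = -0.028638-0.022769i
  [-2]  conj(Y_{4,-2})(Ω₁) = +0.089865+0.283878i ; Y_{4,-2}(Ω₂) = +0.212261-0.225847i ; Δ = +0.083188+0.039960i
  [-1]  conj(Y_{4,-1})(Ω₁) = -0.399580-0.292631i ; Y_{4,-1}(Ω₂) = -0.120888+0.052283i ; Δ = +0.063604+0.014484i
  [+0]  conj(Y_{4,0})(Ω₁) = +0.173597-0.000000i ; Y_{4,0}(Ω₂) = -0.336772+0.000000i ; Δ = -0.058463+0.000000i
  [+1]  conj(Y_{4,1})(Ω₁) = +0.399580-0.292631i ; Y_{4,1}(Ω₂) = +0.120888+0.052283i ; Δ = +0.063604-0.014484i
  [+2]  conj(Y_{4,2})(Ω₁) = +0.089865-0.283878i ; Y_{4,2}(Ω₂) = +0.212261+0.225847i ; Δ = +0.083188-0.039960i
  [+3]  conj(Y_{4,3})(Ω₁) = -0.030020-0.088939i ; Y_{4,3}(Ω₂) = -0.132255-0.366637i ; Δ = -0.028638+0.022769i
  [+4]  conj(Y_{4,4})(Ω₁) = -0.013181-0.009275i ; Y_{4,4}(Ω₂) = -0.011768+0.189551i ; Δ = +0.001913-0.002389i
Accumulated sum +0.181672-0.000000i; after 4π/(2l+1) scaling, +0.253662-0.000000i ⇒ P_4 = 0.253662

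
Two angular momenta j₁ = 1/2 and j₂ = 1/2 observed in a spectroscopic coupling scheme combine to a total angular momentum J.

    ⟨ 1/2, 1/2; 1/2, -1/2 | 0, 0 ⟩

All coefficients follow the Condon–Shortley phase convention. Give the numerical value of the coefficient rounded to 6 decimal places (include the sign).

√[1·1!0!0!/2! · 1!0!0!1!0!0!] = √(1/2)
  +(−1)^0/∏(0,1,0,0,0,0)! = 1  (running 1)
⟨..|..⟩ = √(1/2)·(1) = +0.707107

+0.707107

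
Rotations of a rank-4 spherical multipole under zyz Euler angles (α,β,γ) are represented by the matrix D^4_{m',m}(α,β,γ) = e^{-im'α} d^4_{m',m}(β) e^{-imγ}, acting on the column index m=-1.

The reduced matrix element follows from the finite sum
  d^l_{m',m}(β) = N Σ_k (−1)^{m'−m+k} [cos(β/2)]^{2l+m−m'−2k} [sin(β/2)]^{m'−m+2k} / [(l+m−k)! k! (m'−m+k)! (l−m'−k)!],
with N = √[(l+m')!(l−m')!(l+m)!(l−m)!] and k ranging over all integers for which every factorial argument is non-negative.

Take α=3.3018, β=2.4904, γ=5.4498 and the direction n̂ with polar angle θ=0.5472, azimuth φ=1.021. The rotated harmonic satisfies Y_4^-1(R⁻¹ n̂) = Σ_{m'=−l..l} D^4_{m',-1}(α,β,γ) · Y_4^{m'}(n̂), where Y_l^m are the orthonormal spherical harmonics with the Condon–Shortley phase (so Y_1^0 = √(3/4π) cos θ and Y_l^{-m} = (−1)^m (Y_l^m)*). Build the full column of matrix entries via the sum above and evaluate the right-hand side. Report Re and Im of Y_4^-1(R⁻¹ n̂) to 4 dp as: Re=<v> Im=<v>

Need the full column D^4_{m',-1} for m'=−4..4 at α=3.3018, β=2.4904, γ=5.4498.
cos(β/2)=0.319874, sin(β/2)=0.947460
d^4_{-4,-1}: single k=3 term ⇒ +0.021314;  D = +0.020920-0.004079i
d^4_{-3,-1}: k∈[2..3] ⇒ +0.007632 -0.111603 = -0.103971;  D = +0.097569-0.035921i
d^4_{-2,-1}: k∈[1..3] ⇒ +0.001377 -0.060420 +0.353391 = +0.294348;  D = +0.256463-0.144457i
d^4_{-1,-1}: k∈[0..3] ⇒ +0.000110 -0.014424 +0.253093 -0.740156 = -0.501377;  D = +0.391999-0.312596i
d^4_{0,-1}: k∈[0..3] ⇒ -0.001452 +0.076426 -0.670513 +0.980439 = +0.384900;  D = +0.258797-0.284908i
d^4_{1,-1}: k∈[0..3] ⇒ +0.009616 -0.253093 +1.110234 -0.649363 = +0.217394;  D = -0.118628+0.182174i
d^4_{2,-1}: k∈[0..2] ⇒ -0.040280 +0.530087 -0.930126 = -0.440319;  D = -0.178336+0.402588i
d^4_{3,-1}: k∈[0..1] ⇒ +0.111603 -0.587480 = -0.475877;  D = +0.120861-0.460273i
d^4_{4,-1}: single k=0 term ⇒ -0.186997;  D = -0.018032+0.186126i
Y_4^{m'}(θ=0.5472,φ=1.021) and Σ D·Y over m':
  (+0.0209-0.0041i)·(-0.0191+0.0262i)  (+0.0976-0.0359i)·(-0.1501-0.0118i)  (+0.2565-0.1445i)·(-0.1688-0.3312i)  (+0.3920-0.3126i)·(+0.2312-0.3773i)  (+0.2588-0.2849i)·(-0.0279+0.0000i)  (-0.1186+0.1822i)·(-0.2312-0.3773i)  (-0.1783+0.4026i)·(-0.1688+0.3312i)  (+0.1209-0.4603i)·(+0.1501-0.0118i)  (-0.0180+0.1861i)·(-0.0191-0.0262i)
Y_4^-1(R⁻¹ n̂) = -0.130177-0.465894i

Re=-0.1302 Im=-0.4659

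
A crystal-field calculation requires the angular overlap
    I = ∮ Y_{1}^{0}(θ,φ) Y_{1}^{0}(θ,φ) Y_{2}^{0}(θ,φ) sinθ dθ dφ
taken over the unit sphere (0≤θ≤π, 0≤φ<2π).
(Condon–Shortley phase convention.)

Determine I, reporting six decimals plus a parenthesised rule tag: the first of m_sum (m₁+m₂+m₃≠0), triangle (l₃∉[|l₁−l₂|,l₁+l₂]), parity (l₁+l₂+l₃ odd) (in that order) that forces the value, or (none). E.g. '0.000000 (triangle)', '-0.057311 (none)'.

0.252313 (none)

Rules hold: Σm=0, L=4 even, 0≤2≤2.
N = 3·3·5 = 45
Δ = 0!·2!·2!/5! = 1/30
Racah Σ t=0..0: t=0:+1/1 = 1/1
⇒ 3j(1 1 2; 0 0 0)² = 2/15, sgn +1
(m-triple is (0,0,0) — same symbol as above.)
4πI² = N·(3j₀)²·(3jₘ)² = 4/5
I = +1·√(0.8/4π) = 0.25231325
No selection rule forces the value: the integral is nonzero (none).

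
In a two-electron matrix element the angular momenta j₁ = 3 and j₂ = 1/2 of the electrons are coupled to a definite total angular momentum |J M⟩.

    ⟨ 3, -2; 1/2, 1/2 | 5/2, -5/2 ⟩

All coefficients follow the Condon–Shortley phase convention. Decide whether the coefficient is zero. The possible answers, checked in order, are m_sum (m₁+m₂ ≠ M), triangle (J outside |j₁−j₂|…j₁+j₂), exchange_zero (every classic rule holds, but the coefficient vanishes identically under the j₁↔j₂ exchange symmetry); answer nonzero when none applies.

m-sum: m₁+m₂ = -2+1/2 = -3/2, M = -5/2  ✗ ⇒ coefficient is 0

m_sum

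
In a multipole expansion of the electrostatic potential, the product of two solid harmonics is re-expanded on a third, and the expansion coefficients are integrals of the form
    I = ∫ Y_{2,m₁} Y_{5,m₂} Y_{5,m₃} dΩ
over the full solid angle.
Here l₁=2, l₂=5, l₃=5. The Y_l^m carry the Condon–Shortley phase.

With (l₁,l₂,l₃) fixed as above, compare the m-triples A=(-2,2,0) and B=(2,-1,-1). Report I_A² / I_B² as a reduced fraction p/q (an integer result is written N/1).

14/15

l's match ⇒ only the (l;m) 3-j factors differ between A and B.
A: triangle coeff Δ(2,5,5) = 1/38610; Σ_t [2,2]: t=2:+1/2880 = 1/2880; (3j)²=14/429 [(2 5 5; -2 2 0)], sign=-1
B: triangle coeff Δ(2,5,5) = 1/38610; Σ_t [0,0]: t=0:+1/2304 = 1/2304; (3j)²=5/143 [(2 5 5; 2 -1 -1)], sign=+1
I_A²/I_B² = (14/429)/(5/143) = 14/15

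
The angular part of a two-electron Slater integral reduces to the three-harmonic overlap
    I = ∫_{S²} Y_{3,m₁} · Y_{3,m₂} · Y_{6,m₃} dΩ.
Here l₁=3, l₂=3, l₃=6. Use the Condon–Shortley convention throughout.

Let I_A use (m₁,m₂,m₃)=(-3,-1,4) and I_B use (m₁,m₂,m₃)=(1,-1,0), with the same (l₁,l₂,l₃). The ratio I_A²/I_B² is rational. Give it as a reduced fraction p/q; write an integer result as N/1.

l's match ⇒ only the (l;m) 3-j factors differ between A and B.
A: triangle coeff Δ(3,3,6) = 1/12012; Σ_t [0,0]: t=0:+1/34560 = 1/34560; (3j)²=5/286 [(3 3 6; -3 -1 4)], sign=+1
B: triangle coeff Δ(3,3,6) = 1/12012; Σ_t [0,0]: t=0:+1/2304 = 1/2304; (3j)²=75/4004 [(3 3 6; 1 -1 0)], sign=+1
I_A²/I_B² = (5/286)/(75/4004) = 14/15

14/15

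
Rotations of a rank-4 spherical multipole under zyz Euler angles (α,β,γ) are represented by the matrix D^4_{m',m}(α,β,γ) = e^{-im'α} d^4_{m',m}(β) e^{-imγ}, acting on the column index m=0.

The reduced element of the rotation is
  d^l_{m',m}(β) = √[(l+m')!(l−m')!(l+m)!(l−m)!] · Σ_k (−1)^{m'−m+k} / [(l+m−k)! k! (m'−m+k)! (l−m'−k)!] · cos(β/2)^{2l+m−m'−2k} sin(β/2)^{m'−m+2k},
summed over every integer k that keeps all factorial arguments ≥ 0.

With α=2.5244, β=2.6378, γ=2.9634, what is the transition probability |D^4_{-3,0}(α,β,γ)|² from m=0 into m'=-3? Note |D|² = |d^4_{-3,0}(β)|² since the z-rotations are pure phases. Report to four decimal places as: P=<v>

P=0.0212

D^4_{-3,0}(2.5244,2.6378,2.9634) = e^{-i·-3·2.5244}·d^4_{-3,0}(2.6378)·e^{-i·0·2.9634}. Compute d first:
c=cos(2.637800/2)=0.249241, s=sin(2.637800/2)=0.968442; N=√[1·5040·24·24]=1703.830978
The bounds max(0,m−m')=3 and min(l+m,l−m')=4 give 2 terms
  k=3: (−1)^0·1703.8310/(144)·0.2492^5·0.9684^3 = +0.010337
  k=4: (−1)^1·1703.8310/(144)·0.2492^3·0.9684^5 = -0.156059
d^4_{-3,0}(2.6378) = +0.010337 -0.156059 = -0.145722
|D^4_{-3,0}|² = |d^4_{-3,0}(β)|² = (-0.145722)² = 0.021235 (the z-rotation phases have unit modulus)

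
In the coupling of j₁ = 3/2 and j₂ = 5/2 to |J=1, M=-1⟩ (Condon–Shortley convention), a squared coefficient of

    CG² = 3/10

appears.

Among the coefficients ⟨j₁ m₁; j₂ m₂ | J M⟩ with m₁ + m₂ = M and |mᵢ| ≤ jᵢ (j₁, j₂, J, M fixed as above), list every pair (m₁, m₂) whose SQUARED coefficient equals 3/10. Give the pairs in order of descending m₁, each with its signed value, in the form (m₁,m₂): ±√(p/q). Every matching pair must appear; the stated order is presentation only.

(1/2,-3/2): −√(3/10)

Admissible pairs with m₁+m₂ = M = -1: (-3/2,1/2), (-1/2,-1/2), (1/2,-3/2), (3/2,-5/2)
  (m₁,m₂)=(3/2,-5/2): CG² = 1/2, CG = +√(1/2)
  (m₁,m₂)=(1/2,-3/2): CG² = 3/10, CG = −√(3/10)   ← matches the target
  (m₁,m₂)=(-1/2,-1/2): CG² = 3/20, CG = +√(3/20)
  (m₁,m₂)=(-3/2,1/2): CG² = 1/20, CG = −√(1/20)
Pairs with CG² = 3/10: (1/2,-3/2): −√(3/10)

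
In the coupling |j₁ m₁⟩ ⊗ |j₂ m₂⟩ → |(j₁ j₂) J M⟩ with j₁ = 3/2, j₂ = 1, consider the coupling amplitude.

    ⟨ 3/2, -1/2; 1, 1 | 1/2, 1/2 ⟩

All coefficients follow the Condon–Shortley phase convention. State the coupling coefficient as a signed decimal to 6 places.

triangle: 2!×1!×0!/4! = 2/24
(j±m)!: 1!×2!×2!×0!×1!×0! = 4
prefactor² = (2J+1)×Δ×N² = 2/3
  k=2: +1/(2!×0!×0!×0!×1!×0!) = 1/2
Σ = 1/2  ⇒  CG² = 2/3×(1/2)² = 1/6
CG = +√(1/6) = +0.408248

+√(1/6) = +0.408248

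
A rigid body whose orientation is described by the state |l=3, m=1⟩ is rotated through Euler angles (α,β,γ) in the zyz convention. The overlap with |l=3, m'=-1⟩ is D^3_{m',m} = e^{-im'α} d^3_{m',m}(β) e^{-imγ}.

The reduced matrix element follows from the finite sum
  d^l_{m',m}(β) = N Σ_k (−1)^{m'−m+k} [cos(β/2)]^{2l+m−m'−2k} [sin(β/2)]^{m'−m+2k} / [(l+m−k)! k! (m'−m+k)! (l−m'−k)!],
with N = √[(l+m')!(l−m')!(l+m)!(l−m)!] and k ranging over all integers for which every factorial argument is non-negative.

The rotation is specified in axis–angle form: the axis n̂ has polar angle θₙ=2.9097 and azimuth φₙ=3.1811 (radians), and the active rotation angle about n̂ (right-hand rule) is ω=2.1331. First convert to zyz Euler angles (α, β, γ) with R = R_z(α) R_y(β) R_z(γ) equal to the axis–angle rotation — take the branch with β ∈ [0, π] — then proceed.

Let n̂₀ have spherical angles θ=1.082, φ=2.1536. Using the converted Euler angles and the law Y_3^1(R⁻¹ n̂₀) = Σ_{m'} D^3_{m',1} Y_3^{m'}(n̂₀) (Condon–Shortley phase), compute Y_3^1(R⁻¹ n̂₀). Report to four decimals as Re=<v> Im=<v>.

Re=-0.0078 Im=-0.0312

Axis–angle → zyz. n̂ = (sinθₙcosφₙ, sinθₙsinφₙ, cosθₙ) = (-0.229641, -0.009077, -0.973233), ω = 2.1331.
R = I cosω + sinω [n̂]ₓ + (1−cosω) n̂n̂ᵀ gives
  R = [-0.452287, +0.826579, +0.334967; -0.820188, -0.533010, +0.207827; +0.350326, -0.180739, +0.919024]
β = atan2(√(R₁₃²+R₂₃²), R₃₃) = 0.405199; α = atan2(R₂₃, R₁₃) mod 2π = 0.555313; γ = atan2(R₃₂, −R₃₁) mod 2π = 3.617891
Need the full column D^3_{m',1} for m'=−3..3 at α=0.5553, β=0.4052, γ=3.6179.
cos(β/2)=0.979547, sin(β/2)=0.201216
d^3_{-3,1}: single k=4 term ⇒ +0.006092;  D = -0.002266-0.005655i
d^3_{-2,1}: k∈[3..4] ⇒ +0.048428 -0.001022 = +0.047406;  D = -0.038184-0.028095i
d^3_{-1,1}: k∈[2..4] ⇒ +0.223655 -0.012583 +0.000066 = +0.211138;  D = -0.210479-0.016666i
d^3_{0,1}: k∈[1..3] ⇒ +0.628608 -0.079575 +0.001119 = +0.550152;  D = -0.488919+0.252241i
d^3_{1,1}: k∈[0..2] ⇒ +0.883387 -0.298206 +0.009437 = +0.594618;  D = -0.305299+0.510258i
d^3_{2,1}: k∈[0..1] ⇒ -0.573838 +0.048428 = -0.525410;  D = -0.008474-0.525342i
d^3_{3,1}: single k=0 term ⇒ +0.144369;  D = +0.078081+0.121432i
Y_3^{m'}(θ=1.082,φ=2.1536) and Σ D·Y over m':
  (-0.0023-0.0057i)·(+0.2826-0.0507i)  (-0.0382-0.0281i)·(-0.1475+0.3438i)  (-0.2105-0.0167i)·(-0.0161-0.0244i)  (-0.4889+0.2522i)·(-0.3325+0.0000i)  (-0.3053+0.5103i)·(+0.0161-0.0244i)  (-0.0085-0.5253i)·(-0.1475-0.3438i)  (+0.0781+0.1214i)·(-0.2826-0.0507i)
Y_3^1(R⁻¹ n̂) = -0.007811-0.031176i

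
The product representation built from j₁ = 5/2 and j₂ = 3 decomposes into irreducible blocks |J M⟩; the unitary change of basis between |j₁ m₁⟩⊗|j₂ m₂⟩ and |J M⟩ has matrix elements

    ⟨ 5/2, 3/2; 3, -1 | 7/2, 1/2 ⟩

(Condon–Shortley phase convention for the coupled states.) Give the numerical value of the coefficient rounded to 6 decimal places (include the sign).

+√(8/63) = +0.356348

j₁+j₂−J=2  J+j₁−j₂=3  J−j₁+j₂=4  j₁+j₂+J+1=10
(j₁±m₁, j₂±m₂, J±M) = (4,1,2,4,4,3)
P² = 18432/175
sum k=0..1:
  [0] +1/16 = 1/16
  [1] −1/36 = -1/36
S = 5/144
C² = P²·S² = 8/63 ; C = +0.356348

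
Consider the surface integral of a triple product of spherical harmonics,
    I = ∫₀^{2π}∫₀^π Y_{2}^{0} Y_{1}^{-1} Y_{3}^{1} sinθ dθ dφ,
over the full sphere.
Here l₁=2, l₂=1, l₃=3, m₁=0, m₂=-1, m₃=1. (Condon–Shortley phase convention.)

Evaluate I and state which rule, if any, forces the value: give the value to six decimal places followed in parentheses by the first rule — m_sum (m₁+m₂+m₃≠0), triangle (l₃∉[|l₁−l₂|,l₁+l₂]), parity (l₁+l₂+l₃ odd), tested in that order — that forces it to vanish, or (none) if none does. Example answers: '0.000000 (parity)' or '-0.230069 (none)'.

-0.202301 (none)

Checks pass: Σm=0; 6 even; l₃=3∈[1,3].
(2·2+1)(2·1+1)(2·3+1) = 105
Δ: 0! 4! 2! / 7! → 1/105
sum: t=0:+1/4 = 1/4
3j²(2 1 3; 0 0 0) = Δ·Π!·Σ² = 3/35  (sign -1)
sum: t=0:+1/8 = 1/8
3j²(2 1 3; 0 -1 1) = Δ·Π!·Σ² = 2/35  (sign +1)
combine: 4πI² = 105·3/35·2/35 = 18/35
take √, sign -1: I = -0.20230066
No selection rule forces the value: the integral is nonzero (none).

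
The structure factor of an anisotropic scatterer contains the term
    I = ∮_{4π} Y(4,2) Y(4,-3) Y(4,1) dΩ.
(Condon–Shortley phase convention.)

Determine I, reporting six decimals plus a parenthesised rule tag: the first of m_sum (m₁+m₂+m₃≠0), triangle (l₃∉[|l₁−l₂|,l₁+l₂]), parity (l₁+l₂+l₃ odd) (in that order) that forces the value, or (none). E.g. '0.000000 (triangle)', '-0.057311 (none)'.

Rules hold: Σm=0, L=12 even, 0≤4≤8.
N = 9·9·9 = 729
Δ = 4!·4!·4!/13! = 1/450450
Racah Σ t=0..4: t=0:+1/13824 t=1:−1/216 t=2:+1/64 t=3:−1/216 t=4:+1/13824 = 5/768
⇒ 3j(4 4 4; 0 0 0)² = 18/1001, sgn +1
Racah Σ t=0..1: t=0:+1/576 t=1:−1/864 = 1/1728
⇒ 3j(4 4 4; 2 -3 1)² = 5/1287, sgn -1
4πI² = N·(3j₀)²·(3jₘ)² = 7290/143143
I = -1·√(0.0509281/4π) = -0.06366105
No selection rule forces the value: the integral is nonzero (none).

-0.063661 (none)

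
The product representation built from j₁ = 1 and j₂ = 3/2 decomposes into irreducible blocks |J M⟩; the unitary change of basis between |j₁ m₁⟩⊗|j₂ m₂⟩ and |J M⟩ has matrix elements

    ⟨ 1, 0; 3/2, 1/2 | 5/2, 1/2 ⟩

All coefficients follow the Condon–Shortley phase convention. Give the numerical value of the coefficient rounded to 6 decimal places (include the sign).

√[6·0!2!3!/6! · 1!1!2!1!3!2!] = √(12/5)
  +(−1)^0/∏(0,0,1,2,1,1)! = 1/2  (running 1/2)
⟨..|..⟩ = √(12/5)·(1/2) = +0.774597

+0.774597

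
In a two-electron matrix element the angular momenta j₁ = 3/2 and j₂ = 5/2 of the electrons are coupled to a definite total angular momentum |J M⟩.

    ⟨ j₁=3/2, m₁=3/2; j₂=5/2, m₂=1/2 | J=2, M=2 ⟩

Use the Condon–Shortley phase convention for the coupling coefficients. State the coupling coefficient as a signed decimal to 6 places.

j₁+j₂−J=2  J+j₁−j₂=1  J−j₁+j₂=3  j₁+j₂+J+1=7
(j₁±m₁, j₂±m₂, J±M) = (3,0,3,2,4,0)
P² = 144/7
sum k=0..0:
  [0] +1/12 = 1/12
S = 1/12
C² = P²·S² = 1/7 ; C = +0.377964

+0.377964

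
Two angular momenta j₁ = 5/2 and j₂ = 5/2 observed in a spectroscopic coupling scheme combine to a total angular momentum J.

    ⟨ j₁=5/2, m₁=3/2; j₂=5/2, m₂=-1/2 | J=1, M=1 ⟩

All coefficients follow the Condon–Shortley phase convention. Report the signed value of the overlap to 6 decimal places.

−√(8/35) = -0.478091

triangle: 4!*1!*1!/7! = 24/5040
(j±m)!: 4!*1!*2!*3!*2!*0! = 576
prefactor² = (2J+1)*Δ*N² = 288/35
  k=1: −1/(1!*3!*0!*1!*1!*0!) = -1/6
Σ = -1/6  ⇒  CG² = 288/35*(-1/6)² = 8/35
CG = −√(8/35) = -0.478091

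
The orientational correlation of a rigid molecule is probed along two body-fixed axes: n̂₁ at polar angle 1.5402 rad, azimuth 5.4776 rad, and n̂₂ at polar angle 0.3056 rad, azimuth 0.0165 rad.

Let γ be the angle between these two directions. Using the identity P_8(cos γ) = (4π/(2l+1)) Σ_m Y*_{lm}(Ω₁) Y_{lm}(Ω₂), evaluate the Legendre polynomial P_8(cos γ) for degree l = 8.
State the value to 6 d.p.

-0.117921

Addition theorem: P_8(cos γ) = (4π/17) Σ_m Y*_{lm}(Ω₁) Y_{lm}(Ω₂), m = −8…8:
  m=-8: (0.50682 - 0.08257j) × (0.00003 - 0.00000j) = 0.00002 - 0.00001j  (running Σ = 0.00002 - 0.00001j)
  m=-7: (0.05027 + 0.03775j) × (0.00044 - 0.00005j) = 0.00002 + 0.00001j  (running Σ = 0.00004 + 0.00001j)
  m=-6: (-0.04472 - 0.36738j) × (0.00351 - 0.00035j) = -0.00029 - 0.00127j  (running Σ = -0.00024 - 0.00127j)
  m=-5: (0.04685 - 0.05741j) × (0.02028 - 0.00168j) = 0.00085 - 0.00124j  (running Σ = 0.00061 - 0.00251j)
  m=-4: (-0.32839 + 0.02657j) × (0.08607 - 0.00569j) = -0.02811 + 0.00416j  (running Σ = -0.02750 + 0.00165j)
  m=-3: (-0.05944 - 0.05264j) × (0.26312 - 0.01304j) = -0.01633 - 0.01308j  (running Σ = -0.04383 - 0.01143j)
  m=-2: (0.01261 + 0.31208j) × (0.53419 - 0.01763j) = 0.01224 + 0.16649j  (running Σ = -0.03159 + 0.15506j)
  m=-1: (-0.05657 + 0.05890j) × (0.55408 - 0.00914j) = -0.03081 + 0.03315j  (running Σ = -0.06240 + 0.18821j)
  m=0: (0.30738 + 0.00000j) × (-0.11298 + 0.00000j) = -0.03473 + 0.00000j  (running Σ = -0.09713 + 0.18821j)
  m=1: (0.05657 + 0.05890j) × (-0.55408 - 0.00914j) = -0.03081 - 0.03315j  (running Σ = -0.12793 + 0.15506j)
  m=2: (0.01261 - 0.31208j) × (0.53419 + 0.01763j) = 0.01224 - 0.16649j  (running Σ = -0.11570 - 0.01143j)
  m=3: (0.05944 - 0.05264j) × (-0.26312 - 0.01304j) = -0.01633 + 0.01308j  (running Σ = -0.13202 + 0.00165j)
  m=4: (-0.32839 - 0.02657j) × (0.08607 + 0.00569j) = -0.02811 - 0.00416j  (running Σ = -0.16014 - 0.00251j)
  m=5: (-0.04685 - 0.05741j) × (-0.02028 - 0.00168j) = 0.00085 + 0.00124j  (running Σ = -0.15928 - 0.00127j)
  m=6: (-0.04472 + 0.36738j) × (0.00351 + 0.00035j) = -0.00029 + 0.00127j  (running Σ = -0.15957 + 0.00001j)
  m=7: (-0.05027 + 0.03775j) × (-0.00044 - 0.00005j) = 0.00002 - 0.00001j  (running Σ = -0.15954 - 0.00001j)
  m=8: (0.50682 + 0.08257j) × (0.00003 + 0.00000j) = 0.00002 + 0.00001j  (running Σ = -0.15953 - 0.00000j)
Total Σ_m = -0.15953 - 0.00000j. Multiply by 0.739198: -0.11792 - 0.00000j. P_8(cos γ) = -0.117921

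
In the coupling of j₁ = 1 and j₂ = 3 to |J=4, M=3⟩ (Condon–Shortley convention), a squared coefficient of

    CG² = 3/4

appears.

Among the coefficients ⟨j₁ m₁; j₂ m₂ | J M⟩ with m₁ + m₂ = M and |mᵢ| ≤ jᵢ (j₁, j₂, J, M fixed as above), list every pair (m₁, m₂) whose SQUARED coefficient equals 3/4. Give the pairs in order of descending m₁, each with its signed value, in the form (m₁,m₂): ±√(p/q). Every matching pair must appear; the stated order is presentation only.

(1,2): +√(3/4)

Admissible pairs with m₁+m₂ = M = 3: (0,3), (1,2)
  (m₁,m₂)=(1,2): CG² = 3/4, CG = +√(3/4)   ← matches the target
  (m₁,m₂)=(0,3): CG² = 1/4, CG = +√(1/4)
Pairs with CG² = 3/4: (1,2): +√(3/4)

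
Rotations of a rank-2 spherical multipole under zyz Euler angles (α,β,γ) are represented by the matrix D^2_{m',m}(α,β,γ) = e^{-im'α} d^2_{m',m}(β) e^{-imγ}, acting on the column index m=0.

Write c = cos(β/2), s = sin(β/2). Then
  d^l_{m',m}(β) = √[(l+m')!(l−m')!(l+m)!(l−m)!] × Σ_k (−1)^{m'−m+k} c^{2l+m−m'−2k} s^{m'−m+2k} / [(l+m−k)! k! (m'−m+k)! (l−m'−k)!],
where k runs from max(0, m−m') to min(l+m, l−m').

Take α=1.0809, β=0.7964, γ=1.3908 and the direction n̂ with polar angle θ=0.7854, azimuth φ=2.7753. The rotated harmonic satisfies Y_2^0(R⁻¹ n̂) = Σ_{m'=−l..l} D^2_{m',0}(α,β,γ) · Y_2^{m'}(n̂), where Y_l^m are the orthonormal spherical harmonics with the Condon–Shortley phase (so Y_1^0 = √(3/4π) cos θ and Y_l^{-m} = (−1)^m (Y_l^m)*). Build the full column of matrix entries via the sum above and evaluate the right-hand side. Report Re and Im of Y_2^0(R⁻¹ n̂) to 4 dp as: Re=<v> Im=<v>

Re=-0.1387 Im=0.0000

Need the full column D^2_{m',0} for m'=−2..2 at α=1.0809, β=0.7964, γ=1.3908.
cos(β/2)=0.921760, sin(β/2)=0.387760
d^2_{-2,0}: single k=2 term ⇒ +0.312923;  D = -0.174359+0.259845i
d^2_{-1,0}: k∈[1..2] ⇒ +0.743862 -0.131638 = +0.612224;  D = +0.288073+0.540215i
d^2_{0,0}: k∈[0..2] ⇒ +0.721892 -0.511001 +0.022607 = +0.233499;  D = +0.233499+0.000000i
d^2_{1,0}: k∈[0..1] ⇒ -0.743862 +0.131638 = -0.612224;  D = -0.288073+0.540215i
d^2_{2,0}: single k=0 term ⇒ +0.312923;  D = -0.174359-0.259845i
Y_2^{m'}(θ=0.7854,φ=2.7753) and Σ D·Y over m':
  (-0.1744+0.2598i)·(+0.1436+0.1292i)  (+0.2881+0.5402i)·(-0.3606-0.1383i)  (+0.2335+0.0000i)·(+0.1577+0.0000i)  (-0.2881+0.5402i)·(+0.3606-0.1383i)  (-0.1744-0.2598i)·(+0.1436-0.1292i)
Y_2^0(R⁻¹ n̂) = -0.138691-0.000000i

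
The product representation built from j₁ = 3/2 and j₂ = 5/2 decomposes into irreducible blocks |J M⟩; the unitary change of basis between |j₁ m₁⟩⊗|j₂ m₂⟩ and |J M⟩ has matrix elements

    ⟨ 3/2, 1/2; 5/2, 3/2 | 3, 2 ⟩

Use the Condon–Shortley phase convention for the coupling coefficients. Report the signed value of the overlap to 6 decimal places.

√[7·1!2!4!/8! · 2!1!4!1!5!1!] = √(48)
  +(−1)^0/∏(0,1,1,4,1,0)! = 1/24  (running 1/24)
  +(−1)^1/∏(1,0,0,3,2,1)! = -1/12  (running -1/24)
⟨..|..⟩ = √(48)·(-1/24) = -0.288675

-0.288675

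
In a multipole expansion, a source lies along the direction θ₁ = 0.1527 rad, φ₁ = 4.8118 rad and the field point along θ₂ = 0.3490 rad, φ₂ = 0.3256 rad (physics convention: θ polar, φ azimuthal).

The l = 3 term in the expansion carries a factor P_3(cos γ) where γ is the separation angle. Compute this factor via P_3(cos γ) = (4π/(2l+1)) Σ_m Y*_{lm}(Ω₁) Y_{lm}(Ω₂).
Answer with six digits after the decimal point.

0.552794

Addition theorem: P_3(cos γ) = (4π/7) Σ_m Y*_{lm}(Ω₁) Y_{lm}(Ω₂), m = −3…3:
  m=-3: Y*=-0.000431+0.001403i  Y=+0.009337-0.013826i  product +0.000015+0.000019i
  m=-2: Y*=-0.022910-0.004616i  Y=+0.089320-0.068071i  product -0.002361+0.001147i
  m=-1: Y*=+0.018951-0.190003i  Y=+0.357610-0.120735i  product -0.016163-0.070235i
  m=+0: Y*=+0.695000-0.000000i  Y=+0.496325+0.000000i  product +0.344946+0.000000i
  m=+1: Y*=-0.018951-0.190003i  Y=-0.357610-0.120735i  product -0.016163+0.070235i
  m=+2: Y*=-0.022910+0.004616i  Y=+0.089320+0.068071i  product -0.002361-0.001147i
  m=+3: Y*=+0.000431+0.001403i  Y=-0.009337-0.013826i  product +0.000015-0.000019i
Total Σ_m = +0.307930+0.000000i. Multiply by 1.795196: +0.552794+0.000000i. P_3(cos γ) = 0.552794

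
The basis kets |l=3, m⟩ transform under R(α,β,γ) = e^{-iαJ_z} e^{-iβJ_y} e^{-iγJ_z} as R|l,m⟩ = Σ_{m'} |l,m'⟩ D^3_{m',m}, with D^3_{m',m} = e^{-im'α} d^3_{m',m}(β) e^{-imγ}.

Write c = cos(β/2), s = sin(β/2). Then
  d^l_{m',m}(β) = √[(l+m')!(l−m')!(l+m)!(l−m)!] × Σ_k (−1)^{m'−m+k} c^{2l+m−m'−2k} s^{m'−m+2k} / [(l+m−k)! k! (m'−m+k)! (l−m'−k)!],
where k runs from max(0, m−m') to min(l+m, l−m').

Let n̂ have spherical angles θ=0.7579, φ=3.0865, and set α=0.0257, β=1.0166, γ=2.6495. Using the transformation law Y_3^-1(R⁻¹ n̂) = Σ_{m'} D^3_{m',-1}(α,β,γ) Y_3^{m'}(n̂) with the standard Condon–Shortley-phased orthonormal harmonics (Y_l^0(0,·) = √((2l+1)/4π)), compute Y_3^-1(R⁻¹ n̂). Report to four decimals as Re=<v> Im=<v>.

Need the full column D^3_{m',-1} for m'=−3..3 at α=0.0257, β=1.0166, γ=2.6495.
cos(β/2)=0.873573, sin(β/2)=0.486693
d^3_{-3,-1}: single k=2 term ⇒ +0.534260;  D = -0.488912+0.215405i
d^3_{-2,-1}: k∈[1..2] ⇒ +0.782981 -0.486063 = +0.296918;  D = -0.268549+0.126655i
d^3_{-1,-1}: k∈[0..2] ⇒ +0.444422 -1.103563 +0.256903 = -0.402237;  D = +0.359277-0.180873i
d^3_{0,-1}: k∈[0..2] ⇒ -0.857713 +0.798683 -0.082635 = -0.141665;  D = +0.124856-0.066933i
d^3_{1,-1}: k∈[0..2] ⇒ +0.827672 -0.342538 +0.013290 = +0.498424;  D = -0.433088+0.246702i
d^3_{2,-1}: k∈[0..1] ⇒ -0.486063 +0.075435 = -0.410628;  D = +0.351460-0.212347i
d^3_{3,-1}: single k=0 term ⇒ +0.165830;  D = -0.139685+0.089375i
Y_3^{m'}(θ=0.7579,φ=3.0865) and Σ D·Y over m':
  (-0.4889+0.2154i)·(-0.1337-0.0223i)  (-0.2685+0.1267i)·(+0.3486+0.0386i)  (+0.3593-0.1809i)·(-0.3632-0.0200i)  (+0.1249-0.0669i)·(-0.0983+0.0000i)  (-0.4331+0.2467i)·(+0.3632-0.0200i)  (+0.3515-0.2123i)·(+0.3486-0.0386i)  (-0.1397+0.0894i)·(+0.1337-0.0223i)
Y_3^-1(R⁻¹ n̂) = -0.229438+0.106739i

Re=-0.2294 Im=0.1067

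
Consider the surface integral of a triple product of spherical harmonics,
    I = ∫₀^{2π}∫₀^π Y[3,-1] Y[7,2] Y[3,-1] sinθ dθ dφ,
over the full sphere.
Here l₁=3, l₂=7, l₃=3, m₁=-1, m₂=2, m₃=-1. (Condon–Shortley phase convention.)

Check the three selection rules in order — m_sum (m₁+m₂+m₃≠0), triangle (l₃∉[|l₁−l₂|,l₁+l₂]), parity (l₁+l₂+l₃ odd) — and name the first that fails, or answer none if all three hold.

azimuthal sum: -1 + 2 − 1 = 0  ✓
l₃ must lie in [4,10]; have l₃=3  ✗
L = 3 + 7 + 3 = 13 (odd)

triangle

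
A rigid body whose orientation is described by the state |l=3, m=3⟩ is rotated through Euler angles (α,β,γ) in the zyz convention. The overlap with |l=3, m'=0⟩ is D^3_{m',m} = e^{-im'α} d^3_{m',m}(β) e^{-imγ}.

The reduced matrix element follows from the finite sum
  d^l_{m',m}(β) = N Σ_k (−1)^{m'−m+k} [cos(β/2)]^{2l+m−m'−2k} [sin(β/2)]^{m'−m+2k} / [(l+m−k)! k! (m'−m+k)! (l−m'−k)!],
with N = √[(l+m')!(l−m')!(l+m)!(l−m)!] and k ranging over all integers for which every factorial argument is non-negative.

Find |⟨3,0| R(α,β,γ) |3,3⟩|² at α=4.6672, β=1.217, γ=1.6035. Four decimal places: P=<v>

Split into d^3_{0,3}(β=1.2170) × two z-phases.
Half-angle: c=0.820506, s=0.571637. N=√(6·6·720·1)=160.996894
Admissible k: 3..3 (factorial args all ≥0)
  k=3: (−1)^0·160.9969/(36)·0.8205^3·0.5716^3 = +0.461448
d^3_{0,3}(1.2170) = +0.461448
|D^3_{0,3}|² = |d^3_{0,3}(β)|² = (+0.461448)² = 0.212934 (the z-rotation phases have unit modulus)

P=0.2129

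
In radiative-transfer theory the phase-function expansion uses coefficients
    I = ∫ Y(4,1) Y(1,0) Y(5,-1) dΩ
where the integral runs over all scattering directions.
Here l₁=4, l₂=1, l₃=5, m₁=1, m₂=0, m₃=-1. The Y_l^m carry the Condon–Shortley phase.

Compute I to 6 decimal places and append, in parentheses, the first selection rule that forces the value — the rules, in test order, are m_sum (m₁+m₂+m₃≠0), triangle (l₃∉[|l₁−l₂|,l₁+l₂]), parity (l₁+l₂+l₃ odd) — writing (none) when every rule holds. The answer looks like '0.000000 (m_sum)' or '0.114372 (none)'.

Rules hold: Σm=0, L=10 even, 3≤5≤5.
N = 9·3·11 = 297
Δ = 0!·8!·2!/11! = 1/495
Racah Σ t=0..0: t=0:+1/576 = 1/576
⇒ 3j(4 1 5; 0 0 0)² = 5/99, sgn -1
Racah Σ t=0..0: t=0:+1/720 = 1/720
⇒ 3j(4 1 5; 1 0 -1)² = 8/165, sgn +1
4πI² = N·(3j₀)²·(3jₘ)² = 8/11
I = -1·√(0.727273/4π) = -0.24057125
No selection rule forces the value: the integral is nonzero (none).

-0.240571 (none)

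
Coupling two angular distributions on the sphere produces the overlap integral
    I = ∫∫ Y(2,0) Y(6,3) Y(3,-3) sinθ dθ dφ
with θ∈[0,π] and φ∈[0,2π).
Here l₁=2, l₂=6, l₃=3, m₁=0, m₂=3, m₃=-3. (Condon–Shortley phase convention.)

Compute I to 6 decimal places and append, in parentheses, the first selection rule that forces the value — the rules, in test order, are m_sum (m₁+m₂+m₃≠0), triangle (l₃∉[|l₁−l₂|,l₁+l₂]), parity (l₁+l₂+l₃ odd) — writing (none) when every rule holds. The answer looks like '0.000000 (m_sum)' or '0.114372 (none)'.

0.000000 (triangle)

l₃=3 ∉ [4,8] — triangle fails ⇒ I = 0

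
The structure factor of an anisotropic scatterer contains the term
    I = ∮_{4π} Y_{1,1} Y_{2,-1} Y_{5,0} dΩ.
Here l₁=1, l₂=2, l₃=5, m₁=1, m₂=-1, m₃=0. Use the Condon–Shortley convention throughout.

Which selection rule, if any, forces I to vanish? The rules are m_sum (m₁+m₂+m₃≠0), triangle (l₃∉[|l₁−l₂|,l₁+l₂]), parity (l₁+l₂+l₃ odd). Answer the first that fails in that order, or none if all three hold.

triangle

azimuthal sum: 1 − 1 + 0 = 0  ✓
l₃ must lie in [1,3]; have l₃=5  ✗
L = 1 + 2 + 5 = 8 (even)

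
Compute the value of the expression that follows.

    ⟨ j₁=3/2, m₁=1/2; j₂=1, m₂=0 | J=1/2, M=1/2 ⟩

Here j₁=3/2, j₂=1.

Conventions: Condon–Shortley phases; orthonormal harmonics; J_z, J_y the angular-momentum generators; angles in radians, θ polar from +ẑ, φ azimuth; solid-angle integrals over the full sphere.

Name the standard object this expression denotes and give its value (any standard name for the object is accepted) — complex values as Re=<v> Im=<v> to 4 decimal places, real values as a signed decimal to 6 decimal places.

Clebsch–Gordan coefficient, −√(1/3) ≈ -0.577350

This is a Clebsch–Gordan (vector-coupling) coefficient.
j₁+j₂−J=2  J+j₁−j₂=1  J−j₁+j₂=0  j₁+j₂+J+1=4
(j₁±m₁, j₂±m₂, J±M) = (2,1,1,1,1,0)
P² = 1/3
sum k=1..1:
  [1] −1/1 = -1
S = -1
C² = P²·S² = 1/3 ; C = -0.577350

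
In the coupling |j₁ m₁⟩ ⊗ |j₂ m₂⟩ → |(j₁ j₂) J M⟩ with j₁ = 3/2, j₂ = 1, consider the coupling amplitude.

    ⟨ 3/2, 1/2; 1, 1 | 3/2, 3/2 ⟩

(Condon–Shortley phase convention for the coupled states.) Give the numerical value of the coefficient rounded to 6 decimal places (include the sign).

-0.632456

j₁+j₂−J=1  J+j₁−j₂=2  J−j₁+j₂=1  j₁+j₂+J+1=5
(j₁±m₁, j₂±m₂, J±M) = (2,1,2,0,3,0)
P² = 8/5
sum k=1..1:
  [1] −1/2 = -1/2
S = -1/2
C² = P²·S² = 2/5 ; C = -0.632456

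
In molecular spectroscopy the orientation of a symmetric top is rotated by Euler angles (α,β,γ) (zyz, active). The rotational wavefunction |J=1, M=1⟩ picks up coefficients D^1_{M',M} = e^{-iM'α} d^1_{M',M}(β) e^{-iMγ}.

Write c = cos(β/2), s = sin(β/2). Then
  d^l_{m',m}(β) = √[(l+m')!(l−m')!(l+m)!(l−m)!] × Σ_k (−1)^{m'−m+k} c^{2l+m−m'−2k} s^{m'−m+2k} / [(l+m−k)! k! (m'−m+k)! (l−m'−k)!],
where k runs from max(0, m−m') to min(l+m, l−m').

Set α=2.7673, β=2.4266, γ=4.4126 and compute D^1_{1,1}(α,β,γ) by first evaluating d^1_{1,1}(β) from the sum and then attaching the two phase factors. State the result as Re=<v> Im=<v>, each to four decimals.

D^1_{1,1}(2.7673,2.4266,4.4126) = e^{-i·1·2.7673}·d^1_{1,1}(2.4266)·e^{-i·1·4.4126}. Compute d first:
c=cos(2.426600/2)=0.349930, s=sin(2.426600/2)=0.936776; N=√[2·1·2·1]=2.000000
The bounds max(0,m−m')=0 and min(l+m,l−m')=0 give 1 term
  k=0: (−1)^0·2.0000/(2)·0.3499^2·0.9368^0 = +0.122451
d^1_{1,1}(2.4266) = +0.122451
Phases: e^{-i·(1)·2.7673}=-0.930766-0.365614i, e^{-i·(1)·4.4126}=-0.295319+0.955399i ⇒ D=+0.076431-0.095669i

Re=0.0764 Im=-0.0957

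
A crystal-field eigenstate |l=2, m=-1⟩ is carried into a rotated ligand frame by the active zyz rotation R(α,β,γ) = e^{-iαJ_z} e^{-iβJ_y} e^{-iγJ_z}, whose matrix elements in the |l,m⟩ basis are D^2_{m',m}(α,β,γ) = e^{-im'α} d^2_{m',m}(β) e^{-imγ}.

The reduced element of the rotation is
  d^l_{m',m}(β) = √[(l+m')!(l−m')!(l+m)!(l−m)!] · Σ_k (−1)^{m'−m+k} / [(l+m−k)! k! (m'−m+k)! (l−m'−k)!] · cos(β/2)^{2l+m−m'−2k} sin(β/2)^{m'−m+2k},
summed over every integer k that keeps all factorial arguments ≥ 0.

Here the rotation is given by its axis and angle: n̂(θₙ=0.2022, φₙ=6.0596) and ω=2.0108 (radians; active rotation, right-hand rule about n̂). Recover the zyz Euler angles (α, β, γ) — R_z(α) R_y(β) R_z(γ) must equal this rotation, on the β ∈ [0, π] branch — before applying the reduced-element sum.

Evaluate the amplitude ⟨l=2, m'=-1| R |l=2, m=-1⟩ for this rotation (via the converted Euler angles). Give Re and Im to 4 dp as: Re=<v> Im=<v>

Re=-0.3515 Im=0.7844

Axis–angle → zyz. n̂ = (sinθₙcosφₙ, sinθₙsinφₙ, cosθₙ) = (+0.195826, -0.044528, +0.979627), ω = 2.0108.
R = I cosω + sinω [n̂]ₓ + (1−cosω) n̂n̂ᵀ gives
  R = [-0.371261, -0.898752, +0.233261; +0.873884, -0.423115, -0.239375; +0.313835, +0.114972, +0.942491]
β = atan2(√(R₁₃²+R₂₃²), R₃₃) = 0.340790; α = atan2(R₂₃, R₁₃) mod 2π = 5.484852; γ = atan2(R₃₂, −R₃₁) mod 2π = 2.790430
Split into d^2_{-1,-1}(β=0.3408) × two z-phases.
c=cos(0.340790/2)=0.985518, s=sin(0.340790/2)=0.169572; N=√[1·6·1·6]=6.000000
k∈{0,1} keeps every argument non-negative
  k=0: (−1)^0·6.0000/(6)·0.9855^4·0.1696^0 = +0.943318
  k=1: (−1)^1·6.0000/(2)·0.9855^2·0.1696^2 = -0.083783
d^2_{-1,-1}(0.3408) = +0.943318 -0.083783 = +0.859534
D = (+0.697901-0.716194i)·(+0.859534)·(-0.938973+0.343990i) = -0.351504+0.784375i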